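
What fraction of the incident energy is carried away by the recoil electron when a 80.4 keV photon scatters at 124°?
0.1970 (or 19.70%)

Calculate initial and final photon energies:

Initial: E₀ = 80.4 keV → λ₀ = 15.4209 pm
Compton shift: Δλ = 3.7831 pm
Final wavelength: λ' = 19.2040 pm
Final energy: E' = 64.5616 keV

Fractional energy loss:
(E₀ - E')/E₀ = (80.4000 - 64.5616)/80.4000
= 15.8384/80.4000
= 0.1970
= 19.70%

(Intermediate values are shown rounded; full precision is carried through to the final answer.)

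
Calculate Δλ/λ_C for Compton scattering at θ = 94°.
1.0698 λ_C

The Compton shift formula is:
Δλ = λ_C(1 - cos θ)

Dividing both sides by λ_C:
Δλ/λ_C = 1 - cos θ

For θ = 94°:
Δλ/λ_C = 1 - cos(94°)
Δλ/λ_C = 1 - -0.0698
Δλ/λ_C = 1.0698

This means the shift is 1.0698 × λ_C = 2.5956 pm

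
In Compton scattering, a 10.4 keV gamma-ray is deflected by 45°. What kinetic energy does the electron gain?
0.0616 keV

By energy conservation: K_e = E_initial - E_final

First find the scattered photon energy:
Initial wavelength: λ = hc/E = 119.2156 pm
Compton shift: Δλ = λ_C(1 - cos(45°)) = 0.7106 pm
Final wavelength: λ' = 119.2156 + 0.7106 = 119.9262 pm
Final photon energy: E' = hc/λ' = 10.3384 keV

Electron kinetic energy:
K_e = E - E' = 10.4000 - 10.3384 = 0.0616 keV

(Intermediate values are shown rounded; full precision is carried through to the final answer.)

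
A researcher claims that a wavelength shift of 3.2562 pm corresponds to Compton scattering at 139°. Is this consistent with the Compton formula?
No, inconsistent

Calculate the expected shift for θ = 139°:

Δλ_expected = λ_C(1 - cos(139°))
Δλ_expected = 2.4263 × (1 - cos(139°))
Δλ_expected = 2.4263 × 1.7547
Δλ_expected = 4.2575 pm

Given shift: 3.2562 pm
Expected shift: 4.2575 pm
Difference: 1.0013 pm

The values do not match. The given shift corresponds to θ ≈ 110.0°, not 139°.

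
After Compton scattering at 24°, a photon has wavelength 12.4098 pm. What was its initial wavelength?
12.2000 pm

From λ' = λ + Δλ, we have λ = λ' - Δλ

First calculate the Compton shift:
Δλ = λ_C(1 - cos θ)
Δλ = 2.4263 × (1 - cos(24°))
Δλ = 2.4263 × 0.0865
Δλ = 0.2098 pm

Initial wavelength:
λ = λ' - Δλ
λ = 12.4098 - 0.2098
λ = 12.2000 pm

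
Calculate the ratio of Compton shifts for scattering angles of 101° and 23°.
101° produces the larger shift by a factor of 14.980

Calculate both shifts using Δλ = λ_C(1 - cos θ):

For θ₁ = 23°:
Δλ₁ = 2.4263 × (1 - cos(23°))
Δλ₁ = 2.4263 × 0.0795
Δλ₁ = 0.1929 pm

For θ₂ = 101°:
Δλ₂ = 2.4263 × (1 - cos(101°))
Δλ₂ = 2.4263 × 1.1908
Δλ₂ = 2.8893 pm

The 101° angle produces the larger shift.
Ratio: 2.8893/0.1929 = 14.980

(Intermediate values are shown rounded; full precision is carried through to the final answer.)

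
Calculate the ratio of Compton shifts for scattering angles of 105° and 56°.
105° produces the larger shift by a factor of 2.856

Calculate both shifts using Δλ = λ_C(1 - cos θ):

For θ₁ = 56°:
Δλ₁ = 2.4263 × (1 - cos(56°))
Δλ₁ = 2.4263 × 0.4408
Δλ₁ = 1.0695 pm

For θ₂ = 105°:
Δλ₂ = 2.4263 × (1 - cos(105°))
Δλ₂ = 2.4263 × 1.2588
Δλ₂ = 3.0543 pm

The 105° angle produces the larger shift.
Ratio: 3.0543/1.0695 = 2.856

(Intermediate values are shown rounded; full precision is carried through to the final answer.)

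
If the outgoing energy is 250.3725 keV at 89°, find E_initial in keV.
482.8000 keV

Convert final energy to wavelength (hc ≈ 1239.842 keV·pm):
λ' = hc/E' = 1239.842 / 250.3725 = 4.9520 pm

Calculate the Compton shift:
Δλ = λ_C(1 - cos(89°))
Δλ = 2.4263 × (1 - cos(89°))
Δλ = 2.3840 pm

Initial wavelength:
λ = λ' - Δλ = 4.9520 - 2.3840 = 2.5680 pm

Initial energy:
E = hc/λ = 1239.842 / 2.5680 = 482.8000 keV

(Intermediate values are shown rounded; full precision is carried through to the final answer.)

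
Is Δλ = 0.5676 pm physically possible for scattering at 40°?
Yes, consistent

Calculate the expected shift for θ = 40°:

Δλ_expected = λ_C(1 - cos(40°))
Δλ_expected = 2.4263 × (1 - cos(40°))
Δλ_expected = 2.4263 × 0.2340
Δλ_expected = 0.5676 pm

Given shift: 0.5676 pm
Expected shift: 0.5676 pm
Difference: 0.0000 pm

The values match. This is consistent with Compton scattering at the stated angle.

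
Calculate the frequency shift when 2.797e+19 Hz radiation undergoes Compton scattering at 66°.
3.312e+18 Hz (decrease)

Convert frequency to wavelength (c = 299792458 m/s):
λ₀ = c/f₀ = 299792458/2.797e+19 = 1.0718357e-11 m = 10.7184 pm

Calculate Compton shift:
Δλ = λ_C(1 - cos(66°)) = 1.4394 pm

Final wavelength:
λ' = λ₀ + Δλ = 10.7184 + 1.4394 = 12.1578 pm

Final frequency:
f' = c/λ' = 299792458/1.2157798e-11 = 2.4658449e+19 Hz

Frequency shift (decrease):
Δf = f₀ - f' = 2.797e+19 - 2.4658449e+19 = 3.312e+18 Hz

(Intermediate values are shown rounded; full precision is carried through to the final answer.)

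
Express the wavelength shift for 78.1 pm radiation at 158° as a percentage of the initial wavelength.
5.9871%

Calculate the Compton shift:
Δλ = λ_C(1 - cos(158°))
Δλ = 2.4263 × (1 - cos(158°))
Δλ = 2.4263 × 1.9272
Δλ = 4.6759 pm

Percentage change:
(Δλ/λ₀) × 100 = (4.6759/78.1) × 100
= 5.9871%

(Intermediate values are shown rounded; full precision is carried through to the final answer.)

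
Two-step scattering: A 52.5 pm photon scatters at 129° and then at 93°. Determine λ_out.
59.0065 pm

Apply Compton shift twice:

First scattering at θ₁ = 129°:
Δλ₁ = λ_C(1 - cos(129°))
Δλ₁ = 2.4263 × 1.6293
Δλ₁ = 3.9532 pm

After first scattering:
λ₁ = 52.5 + 3.9532 = 56.4532 pm

Second scattering at θ₂ = 93°:
Δλ₂ = λ_C(1 - cos(93°))
Δλ₂ = 2.4263 × 1.0523
Δλ₂ = 2.5533 pm

Final wavelength:
λ₂ = 56.4532 + 2.5533 = 59.0065 pm

Total shift: Δλ_total = 3.9532 + 2.5533 = 6.5065 pm

(Intermediate values are shown rounded; full precision is carried through to the final answer.)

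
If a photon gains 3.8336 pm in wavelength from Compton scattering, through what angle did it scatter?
125.45°

From the Compton formula Δλ = λ_C(1 - cos θ), we can solve for θ:

cos θ = 1 - Δλ/λ_C

Given:
- Δλ = 3.8336 pm
- λ_C = h/(m_e·c) ≈ 2.42631024 pm

cos θ = 1 - 3.8336/2.42631024
cos θ = 1 - 1.580012
cos θ = -0.580012

θ = arccos(-0.580012)
θ = 125.45°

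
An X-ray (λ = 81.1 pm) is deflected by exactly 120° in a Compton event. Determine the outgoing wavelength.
84.7395 pm

Using the Compton formula: λ' = λ + λ_C(1 − cos θ)

For θ = 120°, cos θ = -1/2 (exact) = -0.5000, so:
1 − cos 120° = 1 − (-1/2) = 1.5000

Δλ = λ_C × 1.5000 = 2.4263 × 1.5000 = 3.6395 pm

λ' = 81.1 + 3.6395 = 84.7395 pm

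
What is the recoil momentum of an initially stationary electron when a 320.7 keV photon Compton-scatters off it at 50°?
1.3464e-22 kg·m/s

The electron is initially at rest, so by conservation of momentum:
p⃗_e = p⃗₀ − p⃗'  (incident photon momentum minus scattered photon momentum)

Photon momentum magnitudes (p = h/λ = E/c):
λ₀ = hc/E₀ = 3.8660 pm → p₀ = h/λ₀ = 1.7139e-22 kg·m/s
Δλ = λ_C(1 − cos 50°) = 0.8667 pm
λ' = 4.7328 pm → p' = h/λ' = 1.4000e-22 kg·m/s

The scattered photon makes angle θ = 50° with the incident direction, so by the law of cosines:
|p⃗_e|² = p₀² + p'² − 2p₀p'cos θ
|p⃗_e|² = (1.7139e-22)² + (1.4000e-22)² − 2·1.7139e-22·1.4000e-22·cos(50°)
|p⃗_e| = 1.3464e-22 kg·m/s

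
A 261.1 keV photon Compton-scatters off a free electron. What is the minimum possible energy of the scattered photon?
129.1347 keV (at θ = 180°)

The scattered photon has minimum energy when its wavelength is maximum, i.e., when the Compton shift Δλ = λ_C(1 − cos θ) is maximum. This occurs at θ = 180° (backscattering), giving Δλ_max = 2λ_C = 4.8526 pm.

Initial wavelength: λ₀ = hc/E₀ = 4.7485 pm
Maximum final wavelength: λ'_max = λ₀ + 2λ_C = 4.7485 + 4.8526 = 9.6012 pm
Minimum final energy: E'_min = hc/λ'_max = 129.1347 keV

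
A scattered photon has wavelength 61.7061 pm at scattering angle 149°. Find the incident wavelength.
57.2000 pm

From λ' = λ + Δλ, we have λ = λ' - Δλ

First calculate the Compton shift:
Δλ = λ_C(1 - cos θ)
Δλ = 2.4263 × (1 - cos(149°))
Δλ = 2.4263 × 1.8572
Δλ = 4.5061 pm

Initial wavelength:
λ = λ' - Δλ
λ = 61.7061 - 4.5061
λ = 57.2000 pm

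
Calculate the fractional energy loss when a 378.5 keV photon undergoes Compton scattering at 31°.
0.0957 (or 9.57%)

Calculate initial and final photon energies:

Initial: E₀ = 378.5 keV → λ₀ = 3.2757 pm
Compton shift: Δλ = 0.3466 pm
Final wavelength: λ' = 3.6222 pm
Final energy: E' = 342.2870 keV

Fractional energy loss:
(E₀ - E')/E₀ = (378.5000 - 342.2870)/378.5000
= 36.2130/378.5000
= 0.0957
= 9.57%

(Intermediate values are shown rounded; full precision is carried through to the final answer.)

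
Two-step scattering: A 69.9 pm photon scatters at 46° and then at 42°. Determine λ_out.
71.2641 pm

Apply Compton shift twice:

First scattering at θ₁ = 46°:
Δλ₁ = λ_C(1 - cos(46°))
Δλ₁ = 2.4263 × 0.3053
Δλ₁ = 0.7409 pm

After first scattering:
λ₁ = 69.9 + 0.7409 = 70.6409 pm

Second scattering at θ₂ = 42°:
Δλ₂ = λ_C(1 - cos(42°))
Δλ₂ = 2.4263 × 0.2569
Δλ₂ = 0.6232 pm

Final wavelength:
λ₂ = 70.6409 + 0.6232 = 71.2641 pm

Total shift: Δλ_total = 0.7409 + 0.6232 = 1.3641 pm

(Intermediate values are shown rounded; full precision is carried through to the final answer.)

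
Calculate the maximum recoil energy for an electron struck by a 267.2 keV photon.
136.5906 keV

Maximum energy transfer occurs at θ = 180° (backscattering).

Initial photon: E₀ = 267.2 keV → λ₀ = 4.6401 pm

Maximum Compton shift (at 180°):
Δλ_max = 2λ_C = 2 × 2.4263 = 4.8526 pm

Final wavelength:
λ' = 4.6401 + 4.8526 = 9.4927 pm

Minimum photon energy (maximum energy to electron):
E'_min = hc/λ' = 130.6094 keV

Maximum electron kinetic energy:
K_max = E₀ - E'_min = 267.2000 - 130.6094 = 136.5906 keV

(Intermediate values are shown rounded; full precision is carried through to the final answer.)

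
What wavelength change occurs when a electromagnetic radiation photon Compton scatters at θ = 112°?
3.3352 pm

Using the Compton scattering formula:
Δλ = λ_C(1 - cos θ)

where λ_C = h/(m_e·c) ≈ 2.4263 pm is the Compton wavelength of an electron.

For θ = 112°:
cos(112°) = -0.3746
1 - cos(112°) = 1.3746

Δλ = 2.4263 × 1.3746
Δλ = 3.3352 pm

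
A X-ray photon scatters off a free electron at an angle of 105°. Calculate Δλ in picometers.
3.0543 pm

Using the Compton scattering formula:
Δλ = λ_C(1 - cos θ)

where λ_C = h/(m_e·c) ≈ 2.4263 pm is the Compton wavelength of an electron.

For θ = 105°:
cos(105°) = -0.2588
1 - cos(105°) = 1.2588

Δλ = 2.4263 × 1.2588
Δλ = 3.0543 pm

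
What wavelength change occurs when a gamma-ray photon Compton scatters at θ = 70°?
1.5965 pm

Using the Compton scattering formula:
Δλ = λ_C(1 - cos θ)

where λ_C = h/(m_e·c) ≈ 2.4263 pm is the Compton wavelength of an electron.

For θ = 70°:
cos(70°) = 0.3420
1 - cos(70°) = 0.6580

Δλ = 2.4263 × 0.6580
Δλ = 1.5965 pm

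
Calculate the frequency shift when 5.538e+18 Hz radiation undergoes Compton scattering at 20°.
1.493e+16 Hz (decrease)

Convert frequency to wavelength (c = 299792458 m/s):
λ₀ = c/f₀ = 299792458/5.538e+18 = 5.4133705e-11 m = 54.1337 pm

Calculate Compton shift:
Δλ = λ_C(1 - cos(20°)) = 0.1463 pm

Final wavelength:
λ' = λ₀ + Δλ = 54.1337 + 0.1463 = 54.2800 pm

Final frequency:
f' = c/λ' = 299792458/5.4280029e-11 = 5.5230710e+18 Hz

Frequency shift (decrease):
Δf = f₀ - f' = 5.538e+18 - 5.5230710e+18 = 1.493e+16 Hz

(Intermediate values are shown rounded; full precision is carried through to the final answer.)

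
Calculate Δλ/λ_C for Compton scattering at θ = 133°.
1.6820 λ_C

The Compton shift formula is:
Δλ = λ_C(1 - cos θ)

Dividing both sides by λ_C:
Δλ/λ_C = 1 - cos θ

For θ = 133°:
Δλ/λ_C = 1 - cos(133°)
Δλ/λ_C = 1 - -0.6820
Δλ/λ_C = 1.6820

This means the shift is 1.6820 × λ_C = 4.0810 pm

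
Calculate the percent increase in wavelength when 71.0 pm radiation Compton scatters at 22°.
0.2488%

Calculate the Compton shift:
Δλ = λ_C(1 - cos(22°))
Δλ = 2.4263 × (1 - cos(22°))
Δλ = 2.4263 × 0.0728
Δλ = 0.1767 pm

Percentage change:
(Δλ/λ₀) × 100 = (0.1767/71.0) × 100
= 0.2488%

(Intermediate values are shown rounded; full precision is carried through to the final answer.)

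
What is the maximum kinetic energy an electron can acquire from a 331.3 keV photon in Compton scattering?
187.0480 keV

Maximum energy transfer occurs at θ = 180° (backscattering).

Initial photon: E₀ = 331.3 keV → λ₀ = 3.7424 pm

Maximum Compton shift (at 180°):
Δλ_max = 2λ_C = 2 × 2.4263 = 4.8526 pm

Final wavelength:
λ' = 3.7424 + 4.8526 = 8.5950 pm

Minimum photon energy (maximum energy to electron):
E'_min = hc/λ' = 144.2520 keV

Maximum electron kinetic energy:
K_max = E₀ - E'_min = 331.3000 - 144.2520 = 187.0480 keV

(Intermediate values are shown rounded; full precision is carried through to the final answer.)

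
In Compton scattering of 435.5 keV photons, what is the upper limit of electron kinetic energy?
274.4724 keV

Maximum energy transfer occurs at θ = 180° (backscattering).

Initial photon: E₀ = 435.5 keV → λ₀ = 2.8469 pm

Maximum Compton shift (at 180°):
Δλ_max = 2λ_C = 2 × 2.4263 = 4.8526 pm

Final wavelength:
λ' = 2.8469 + 4.8526 = 7.6996 pm

Minimum photon energy (maximum energy to electron):
E'_min = hc/λ' = 161.0276 keV

Maximum electron kinetic energy:
K_max = E₀ - E'_min = 435.5000 - 161.0276 = 274.4724 keV

(Intermediate values are shown rounded; full precision is carried through to the final answer.)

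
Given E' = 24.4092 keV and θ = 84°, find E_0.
25.4999 keV

Convert final energy to wavelength (hc ≈ 1239.842 keV·pm):
λ' = hc/E' = 1239.842 / 24.4092 = 50.7940 pm

Calculate the Compton shift:
Δλ = λ_C(1 - cos(84°))
Δλ = 2.4263 × (1 - cos(84°))
Δλ = 2.1727 pm

Initial wavelength:
λ = λ' - Δλ = 50.7940 - 2.1727 = 48.6214 pm

Initial energy:
E = hc/λ = 1239.842 / 48.6214 = 25.4999 keV

(Intermediate values are shown rounded; full precision is carried through to the final answer.)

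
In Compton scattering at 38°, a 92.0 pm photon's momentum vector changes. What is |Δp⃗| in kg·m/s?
4.6768e-24 kg·m/s

Photon momentum magnitude is p = h/λ.

Initial momentum:
p₀ = h/λ = 6.6261e-34/9.2000e-11 = 7.2023e-24 kg·m/s

After scattering:
λ' = λ + Δλ = 92.0 + 0.5144 = 92.5144 pm
p' = h/λ' = 6.6261e-34/9.2514e-11 = 7.1622e-24 kg·m/s

Momentum is a vector; the scattered photon's direction makes angle θ = 38° with the incident direction. The magnitude of the vector change Δp⃗ = p⃗₀ − p⃗' is found from the law of cosines:
|Δp⃗|² = p₀² + p'² − 2p₀p'cos θ
|Δp⃗|² = (7.2023e-24)² + (7.1622e-24)² − 2·7.2023e-24·7.1622e-24·cos(38°)
|Δp⃗| = 4.6768e-24 kg·m/s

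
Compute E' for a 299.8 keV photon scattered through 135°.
149.7840 keV

First convert energy to wavelength:
λ = hc/E, with hc ≈ 1239.842 keV·pm (i.e. 1239.842 eV·nm)

For E = 299.8 keV = 299800 eV:
λ = 1239.842 keV·pm / 299.8 keV
λ = 4.1356 pm

Calculate the Compton shift:
Δλ = λ_C(1 - cos(135°)) = 2.4263 × 1.7071
Δλ = 4.1420 pm

Final wavelength:
λ' = 4.1356 + 4.1420 = 8.2775 pm

Final energy:
E' = hc/λ' = 1239.842 / 8.2775 = 149.7840 keV

(Intermediate values are shown rounded; full precision is carried through to the final answer.)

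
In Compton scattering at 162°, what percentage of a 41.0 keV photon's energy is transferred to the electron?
0.1354 (or 13.54%)

Calculate initial and final photon energies:

Initial: E₀ = 41.0 keV → λ₀ = 30.2400 pm
Compton shift: Δλ = 4.7339 pm
Final wavelength: λ' = 34.9739 pm
Final energy: E' = 35.4505 keV

Fractional energy loss:
(E₀ - E')/E₀ = (41.0000 - 35.4505)/41.0000
= 5.5495/41.0000
= 0.1354
= 13.54%

(Intermediate values are shown rounded; full precision is carried through to the final answer.)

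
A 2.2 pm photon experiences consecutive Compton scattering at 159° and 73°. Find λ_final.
8.6084 pm

Apply Compton shift twice:

First scattering at θ₁ = 159°:
Δλ₁ = λ_C(1 - cos(159°))
Δλ₁ = 2.4263 × 1.9336
Δλ₁ = 4.6915 pm

After first scattering:
λ₁ = 2.2 + 4.6915 = 6.8915 pm

Second scattering at θ₂ = 73°:
Δλ₂ = λ_C(1 - cos(73°))
Δλ₂ = 2.4263 × 0.7076
Δλ₂ = 1.7169 pm

Final wavelength:
λ₂ = 6.8915 + 1.7169 = 8.6084 pm

Total shift: Δλ_total = 4.6915 + 1.7169 = 6.4084 pm

(Intermediate values are shown rounded; full precision is carried through to the final answer.)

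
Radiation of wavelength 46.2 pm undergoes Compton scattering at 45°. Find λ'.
46.9106 pm

Using the Compton formula: λ' = λ + λ_C(1 − cos θ)

For θ = 45°, cos θ = √2/2 (exact) ≈ 0.7071, so:
1 − cos 45° = 1 − (√2/2) ≈ 0.2929

Δλ = λ_C × 0.2929 = 2.4263 × 0.2929 = 0.7106 pm

λ' = 46.2 + 0.7106 = 46.9106 pm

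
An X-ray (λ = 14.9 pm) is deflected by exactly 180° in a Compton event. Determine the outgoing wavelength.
19.7526 pm

Using the Compton formula: λ' = λ + λ_C(1 − cos θ)

For θ = 180°, cos θ = -1 (exact) = -1.0000, so:
1 − cos 180° = 1 − (-1) = 2.0000

Δλ = λ_C × 2.0000 = 2.4263 × 2.0000 = 4.8526 pm

λ' = 14.9 + 4.8526 = 19.7526 pm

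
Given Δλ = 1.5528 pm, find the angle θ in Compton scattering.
68.90°

From the Compton formula Δλ = λ_C(1 - cos θ), we can solve for θ:

cos θ = 1 - Δλ/λ_C

Given:
- Δλ = 1.5528 pm
- λ_C = h/(m_e·c) ≈ 2.42631024 pm

cos θ = 1 - 1.5528/2.42631024
cos θ = 1 - 0.639984
cos θ = 0.360016

θ = arccos(0.360016)
θ = 68.90°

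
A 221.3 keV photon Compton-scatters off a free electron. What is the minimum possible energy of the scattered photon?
118.5866 keV (at θ = 180°)

The scattered photon has minimum energy when its wavelength is maximum, i.e., when the Compton shift Δλ = λ_C(1 − cos θ) is maximum. This occurs at θ = 180° (backscattering), giving Δλ_max = 2λ_C = 4.8526 pm.

Initial wavelength: λ₀ = hc/E₀ = 5.6025 pm
Maximum final wavelength: λ'_max = λ₀ + 2λ_C = 5.6025 + 4.8526 = 10.4552 pm
Minimum final energy: E'_min = hc/λ'_max = 118.5866 keV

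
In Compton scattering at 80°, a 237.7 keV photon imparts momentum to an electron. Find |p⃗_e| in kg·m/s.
1.4321e-22 kg·m/s

The electron is initially at rest, so by conservation of momentum:
p⃗_e = p⃗₀ − p⃗'  (incident photon momentum minus scattered photon momentum)

Photon momentum magnitudes (p = h/λ = E/c):
λ₀ = hc/E₀ = 5.2160 pm → p₀ = h/λ₀ = 1.2703e-22 kg·m/s
Δλ = λ_C(1 − cos 80°) = 2.0050 pm
λ' = 7.2210 pm → p' = h/λ' = 9.1761e-23 kg·m/s

The scattered photon makes angle θ = 80° with the incident direction, so by the law of cosines:
|p⃗_e|² = p₀² + p'² − 2p₀p'cos θ
|p⃗_e|² = (1.2703e-22)² + (9.1761e-23)² − 2·1.2703e-22·9.1761e-23·cos(80°)
|p⃗_e| = 1.4321e-22 kg·m/s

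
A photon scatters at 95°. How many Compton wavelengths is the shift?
1.0872 λ_C

The Compton shift formula is:
Δλ = λ_C(1 - cos θ)

Dividing both sides by λ_C:
Δλ/λ_C = 1 - cos θ

For θ = 95°:
Δλ/λ_C = 1 - cos(95°)
Δλ/λ_C = 1 - -0.0872
Δλ/λ_C = 1.0872

This means the shift is 1.0872 × λ_C = 2.6378 pm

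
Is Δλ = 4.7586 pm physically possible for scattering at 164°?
Yes, consistent

Calculate the expected shift for θ = 164°:

Δλ_expected = λ_C(1 - cos(164°))
Δλ_expected = 2.4263 × (1 - cos(164°))
Δλ_expected = 2.4263 × 1.9613
Δλ_expected = 4.7586 pm

Given shift: 4.7586 pm
Expected shift: 4.7586 pm
Difference: 0.0000 pm

The values match. This is consistent with Compton scattering at the stated angle.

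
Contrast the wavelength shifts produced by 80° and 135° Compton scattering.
135° produces the larger shift by a factor of 2.066

Calculate both shifts using Δλ = λ_C(1 - cos θ):

For θ₁ = 80°:
Δλ₁ = 2.4263 × (1 - cos(80°))
Δλ₁ = 2.4263 × 0.8264
Δλ₁ = 2.0050 pm

For θ₂ = 135°:
Δλ₂ = 2.4263 × (1 - cos(135°))
Δλ₂ = 2.4263 × 1.7071
Δλ₂ = 4.1420 pm

The 135° angle produces the larger shift.
Ratio: 4.1420/2.0050 = 2.066

(Intermediate values are shown rounded; full precision is carried through to the final answer.)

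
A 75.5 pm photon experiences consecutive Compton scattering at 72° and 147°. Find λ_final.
81.6377 pm

Apply Compton shift twice:

First scattering at θ₁ = 72°:
Δλ₁ = λ_C(1 - cos(72°))
Δλ₁ = 2.4263 × 0.6910
Δλ₁ = 1.6765 pm

After first scattering:
λ₁ = 75.5 + 1.6765 = 77.1765 pm

Second scattering at θ₂ = 147°:
Δλ₂ = λ_C(1 - cos(147°))
Δλ₂ = 2.4263 × 1.8387
Δλ₂ = 4.4612 pm

Final wavelength:
λ₂ = 77.1765 + 4.4612 = 81.6377 pm

Total shift: Δλ_total = 1.6765 + 4.4612 = 6.1377 pm

(Intermediate values are shown rounded; full precision is carried through to the final answer.)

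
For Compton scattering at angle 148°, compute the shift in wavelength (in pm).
4.4839 pm

Using the Compton scattering formula:
Δλ = λ_C(1 - cos θ)

where λ_C = h/(m_e·c) ≈ 2.4263 pm is the Compton wavelength of an electron.

For θ = 148°:
cos(148°) = -0.8480
1 - cos(148°) = 1.8480

Δλ = 2.4263 × 1.8480
Δλ = 4.4839 pm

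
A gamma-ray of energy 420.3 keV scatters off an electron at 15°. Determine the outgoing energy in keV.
408.8417 keV

First convert energy to wavelength:
λ = hc/E, with hc ≈ 1239.842 keV·pm (i.e. 1239.842 eV·nm)

For E = 420.3 keV = 420300 eV:
λ = 1239.842 keV·pm / 420.3 keV
λ = 2.9499 pm

Calculate the Compton shift:
Δλ = λ_C(1 - cos(15°)) = 2.4263 × 0.0341
Δλ = 0.0827 pm

Final wavelength:
λ' = 2.9499 + 0.0827 = 3.0326 pm

Final energy:
E' = hc/λ' = 1239.842 / 3.0326 = 408.8417 keV

(Intermediate values are shown rounded; full precision is carried through to the final answer.)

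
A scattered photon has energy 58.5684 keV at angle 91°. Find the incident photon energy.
66.3000 keV

Convert final energy to wavelength (hc ≈ 1239.842 keV·pm):
λ' = hc/E' = 1239.842 / 58.5684 = 21.1691 pm

Calculate the Compton shift:
Δλ = λ_C(1 - cos(91°))
Δλ = 2.4263 × (1 - cos(91°))
Δλ = 2.4687 pm

Initial wavelength:
λ = λ' - Δλ = 21.1691 - 2.4687 = 18.7005 pm

Initial energy:
E = hc/λ = 1239.842 / 18.7005 = 66.3000 keV

(Intermediate values are shown rounded; full precision is carried through to the final answer.)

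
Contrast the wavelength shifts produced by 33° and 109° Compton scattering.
109° produces the larger shift by a factor of 8.217

Calculate both shifts using Δλ = λ_C(1 - cos θ):

For θ₁ = 33°:
Δλ₁ = 2.4263 × (1 - cos(33°))
Δλ₁ = 2.4263 × 0.1613
Δλ₁ = 0.3914 pm

For θ₂ = 109°:
Δλ₂ = 2.4263 × (1 - cos(109°))
Δλ₂ = 2.4263 × 1.3256
Δλ₂ = 3.2162 pm

The 109° angle produces the larger shift.
Ratio: 3.2162/0.3914 = 8.217

(Intermediate values are shown rounded; full precision is carried through to the final answer.)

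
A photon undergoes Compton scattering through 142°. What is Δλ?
4.3383 pm

Using the Compton scattering formula:
Δλ = λ_C(1 - cos θ)

where λ_C = h/(m_e·c) ≈ 2.4263 pm is the Compton wavelength of an electron.

For θ = 142°:
cos(142°) = -0.7880
1 - cos(142°) = 1.7880

Δλ = 2.4263 × 1.7880
Δλ = 4.3383 pm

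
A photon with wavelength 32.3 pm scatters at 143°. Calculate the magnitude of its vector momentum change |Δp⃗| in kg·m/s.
3.6601e-23 kg·m/s

Photon momentum magnitude is p = h/λ.

Initial momentum:
p₀ = h/λ = 6.6261e-34/3.2300e-11 = 2.0514e-23 kg·m/s

After scattering:
λ' = λ + Δλ = 32.3 + 4.3640 = 36.6640 pm
p' = h/λ' = 6.6261e-34/3.6664e-11 = 1.8072e-23 kg·m/s

Momentum is a vector; the scattered photon's direction makes angle θ = 143° with the incident direction. The magnitude of the vector change Δp⃗ = p⃗₀ − p⃗' is found from the law of cosines:
|Δp⃗|² = p₀² + p'² − 2p₀p'cos θ
|Δp⃗|² = (2.0514e-23)² + (1.8072e-23)² − 2·2.0514e-23·1.8072e-23·cos(143°)
|Δp⃗| = 3.6601e-23 kg·m/s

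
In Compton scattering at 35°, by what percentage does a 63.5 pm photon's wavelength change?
0.6910%

Calculate the Compton shift:
Δλ = λ_C(1 - cos(35°))
Δλ = 2.4263 × (1 - cos(35°))
Δλ = 2.4263 × 0.1808
Δλ = 0.4388 pm

Percentage change:
(Δλ/λ₀) × 100 = (0.4388/63.5) × 100
= 0.6910%

(Intermediate values are shown rounded; full precision is carried through to the final answer.)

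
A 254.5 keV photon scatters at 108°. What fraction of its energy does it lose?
0.3947 (or 39.47%)

Calculate initial and final photon energies:

Initial: E₀ = 254.5 keV → λ₀ = 4.8717 pm
Compton shift: Δλ = 3.1761 pm
Final wavelength: λ' = 8.0478 pm
Final energy: E' = 154.0605 keV

Fractional energy loss:
(E₀ - E')/E₀ = (254.5000 - 154.0605)/254.5000
= 100.4395/254.5000
= 0.3947
= 39.47%

(Intermediate values are shown rounded; full precision is carried through to the final answer.)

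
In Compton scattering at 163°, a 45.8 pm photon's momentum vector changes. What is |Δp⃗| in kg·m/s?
2.7274e-23 kg·m/s

Photon momentum magnitude is p = h/λ.

Initial momentum:
p₀ = h/λ = 6.6261e-34/4.5800e-11 = 1.4467e-23 kg·m/s

After scattering:
λ' = λ + Δλ = 45.8 + 4.7466 = 50.5466 pm
p' = h/λ' = 6.6261e-34/5.0547e-11 = 1.3109e-23 kg·m/s

Momentum is a vector; the scattered photon's direction makes angle θ = 163° with the incident direction. The magnitude of the vector change Δp⃗ = p⃗₀ − p⃗' is found from the law of cosines:
|Δp⃗|² = p₀² + p'² − 2p₀p'cos θ
|Δp⃗|² = (1.4467e-23)² + (1.3109e-23)² − 2·1.4467e-23·1.3109e-23·cos(163°)
|Δp⃗| = 2.7274e-23 kg·m/s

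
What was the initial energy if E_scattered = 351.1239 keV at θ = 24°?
373.3001 keV

Convert final energy to wavelength (hc ≈ 1239.842 keV·pm):
λ' = hc/E' = 1239.842 / 351.1239 = 3.5311 pm

Calculate the Compton shift:
Δλ = λ_C(1 - cos(24°))
Δλ = 2.4263 × (1 - cos(24°))
Δλ = 0.2098 pm

Initial wavelength:
λ = λ' - Δλ = 3.5311 - 0.2098 = 3.3213 pm

Initial energy:
E = hc/λ = 1239.842 / 3.3213 = 373.3001 keV

(Intermediate values are shown rounded; full precision is carried through to the final answer.)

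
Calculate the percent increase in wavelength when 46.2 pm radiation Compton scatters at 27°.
0.5724%

Calculate the Compton shift:
Δλ = λ_C(1 - cos(27°))
Δλ = 2.4263 × (1 - cos(27°))
Δλ = 2.4263 × 0.1090
Δλ = 0.2645 pm

Percentage change:
(Δλ/λ₀) × 100 = (0.2645/46.2) × 100
= 0.5724%

(Intermediate values are shown rounded; full precision is carried through to the final answer.)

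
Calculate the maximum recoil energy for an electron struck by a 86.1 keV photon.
21.7015 keV

Maximum energy transfer occurs at θ = 180° (backscattering).

Initial photon: E₀ = 86.1 keV → λ₀ = 14.4000 pm

Maximum Compton shift (at 180°):
Δλ_max = 2λ_C = 2 × 2.4263 = 4.8526 pm

Final wavelength:
λ' = 14.4000 + 4.8526 = 19.2526 pm

Minimum photon energy (maximum energy to electron):
E'_min = hc/λ' = 64.3985 keV

Maximum electron kinetic energy:
K_max = E₀ - E'_min = 86.1000 - 64.3985 = 21.7015 keV

(Intermediate values are shown rounded; full precision is carried through to the final answer.)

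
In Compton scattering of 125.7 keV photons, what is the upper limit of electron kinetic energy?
41.4494 keV

Maximum energy transfer occurs at θ = 180° (backscattering).

Initial photon: E₀ = 125.7 keV → λ₀ = 9.8635 pm

Maximum Compton shift (at 180°):
Δλ_max = 2λ_C = 2 × 2.4263 = 4.8526 pm

Final wavelength:
λ' = 9.8635 + 4.8526 = 14.7161 pm

Minimum photon energy (maximum energy to electron):
E'_min = hc/λ' = 84.2506 keV

Maximum electron kinetic energy:
K_max = E₀ - E'_min = 125.7000 - 84.2506 = 41.4494 keV

(Intermediate values are shown rounded; full precision is carried through to the final answer.)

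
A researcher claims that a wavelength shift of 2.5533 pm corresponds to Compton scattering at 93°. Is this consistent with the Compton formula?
Yes, consistent

Calculate the expected shift for θ = 93°:

Δλ_expected = λ_C(1 - cos(93°))
Δλ_expected = 2.4263 × (1 - cos(93°))
Δλ_expected = 2.4263 × 1.0523
Δλ_expected = 2.5533 pm

Given shift: 2.5533 pm
Expected shift: 2.5533 pm
Difference: 0.0000 pm

The values match. This is consistent with Compton scattering at the stated angle.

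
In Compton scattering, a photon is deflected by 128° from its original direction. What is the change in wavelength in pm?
3.9201 pm

Using the Compton scattering formula:
Δλ = λ_C(1 - cos θ)

where λ_C = h/(m_e·c) ≈ 2.4263 pm is the Compton wavelength of an electron.

For θ = 128°:
cos(128°) = -0.6157
1 - cos(128°) = 1.6157

Δλ = 2.4263 × 1.6157
Δλ = 3.9201 pm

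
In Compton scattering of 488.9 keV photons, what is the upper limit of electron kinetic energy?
321.0953 keV

Maximum energy transfer occurs at θ = 180° (backscattering).

Initial photon: E₀ = 488.9 keV → λ₀ = 2.5360 pm

Maximum Compton shift (at 180°):
Δλ_max = 2λ_C = 2 × 2.4263 = 4.8526 pm

Final wavelength:
λ' = 2.5360 + 4.8526 = 7.3886 pm

Minimum photon energy (maximum energy to electron):
E'_min = hc/λ' = 167.8047 keV

Maximum electron kinetic energy:
K_max = E₀ - E'_min = 488.9000 - 167.8047 = 321.0953 keV

(Intermediate values are shown rounded; full precision is carried through to the final answer.)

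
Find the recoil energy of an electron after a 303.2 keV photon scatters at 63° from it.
74.1924 keV

By energy conservation: K_e = E_initial - E_final

First find the scattered photon energy:
Initial wavelength: λ = hc/E = 4.0892 pm
Compton shift: Δλ = λ_C(1 - cos(63°)) = 1.3248 pm
Final wavelength: λ' = 4.0892 + 1.3248 = 5.4140 pm
Final photon energy: E' = hc/λ' = 229.0076 keV

Electron kinetic energy:
K_e = E - E' = 303.2000 - 229.0076 = 74.1924 keV

(Intermediate values are shown rounded; full precision is carried through to the final answer.)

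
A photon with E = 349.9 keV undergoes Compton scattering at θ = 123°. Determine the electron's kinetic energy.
179.8534 keV

By energy conservation: K_e = E_initial - E_final

First find the scattered photon energy:
Initial wavelength: λ = hc/E = 3.5434 pm
Compton shift: Δλ = λ_C(1 - cos(123°)) = 3.7478 pm
Final wavelength: λ' = 3.5434 + 3.7478 = 7.2912 pm
Final photon energy: E' = hc/λ' = 170.0466 keV

Electron kinetic energy:
K_e = E - E' = 349.9000 - 170.0466 = 179.8534 keV

(Intermediate values are shown rounded; full precision is carried through to the final answer.)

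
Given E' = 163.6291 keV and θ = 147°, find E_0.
397.9001 keV

Convert final energy to wavelength (hc ≈ 1239.842 keV·pm):
λ' = hc/E' = 1239.842 / 163.6291 = 7.5771 pm

Calculate the Compton shift:
Δλ = λ_C(1 - cos(147°))
Δλ = 2.4263 × (1 - cos(147°))
Δλ = 4.4612 pm

Initial wavelength:
λ = λ' - Δλ = 7.5771 - 4.4612 = 3.1160 pm

Initial energy:
E = hc/λ = 1239.842 / 3.1160 = 397.9001 keV

(Intermediate values are shown rounded; full precision is carried through to the final answer.)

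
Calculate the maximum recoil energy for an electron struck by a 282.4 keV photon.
148.2615 keV

Maximum energy transfer occurs at θ = 180° (backscattering).

Initial photon: E₀ = 282.4 keV → λ₀ = 4.3904 pm

Maximum Compton shift (at 180°):
Δλ_max = 2λ_C = 2 × 2.4263 = 4.8526 pm

Final wavelength:
λ' = 4.3904 + 4.8526 = 9.2430 pm

Minimum photon energy (maximum energy to electron):
E'_min = hc/λ' = 134.1385 keV

Maximum electron kinetic energy:
K_max = E₀ - E'_min = 282.4000 - 134.1385 = 148.2615 keV

(Intermediate values are shown rounded; full precision is carried through to the final answer.)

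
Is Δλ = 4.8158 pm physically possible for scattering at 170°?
Yes, consistent

Calculate the expected shift for θ = 170°:

Δλ_expected = λ_C(1 - cos(170°))
Δλ_expected = 2.4263 × (1 - cos(170°))
Δλ_expected = 2.4263 × 1.9848
Δλ_expected = 4.8158 pm

Given shift: 4.8158 pm
Expected shift: 4.8158 pm
Difference: 0.0000 pm

The values match. This is consistent with Compton scattering at the stated angle.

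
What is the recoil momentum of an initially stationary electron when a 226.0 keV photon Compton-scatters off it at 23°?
4.7512e-23 kg·m/s

The electron is initially at rest, so by conservation of momentum:
p⃗_e = p⃗₀ − p⃗'  (incident photon momentum minus scattered photon momentum)

Photon momentum magnitudes (p = h/λ = E/c):
λ₀ = hc/E₀ = 5.4860 pm → p₀ = h/λ₀ = 1.2078e-22 kg·m/s
Δλ = λ_C(1 − cos 23°) = 0.1929 pm
λ' = 5.6789 pm → p' = h/λ' = 1.1668e-22 kg·m/s

The scattered photon makes angle θ = 23° with the incident direction, so by the law of cosines:
|p⃗_e|² = p₀² + p'² − 2p₀p'cos θ
|p⃗_e|² = (1.2078e-22)² + (1.1668e-22)² − 2·1.2078e-22·1.1668e-22·cos(23°)
|p⃗_e| = 4.7512e-23 kg·m/s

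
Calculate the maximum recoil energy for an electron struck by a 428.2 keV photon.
268.1810 keV

Maximum energy transfer occurs at θ = 180° (backscattering).

Initial photon: E₀ = 428.2 keV → λ₀ = 2.8955 pm

Maximum Compton shift (at 180°):
Δλ_max = 2λ_C = 2 × 2.4263 = 4.8526 pm

Final wavelength:
λ' = 2.8955 + 4.8526 = 7.7481 pm

Minimum photon energy (maximum energy to electron):
E'_min = hc/λ' = 160.0190 keV

Maximum electron kinetic energy:
K_max = E₀ - E'_min = 428.2000 - 160.0190 = 268.1810 keV

(Intermediate values are shown rounded; full precision is carried through to the final answer.)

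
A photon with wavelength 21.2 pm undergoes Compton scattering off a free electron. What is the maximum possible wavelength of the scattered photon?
26.0526 pm (at θ = 180°)

The Compton shift is Δλ = λ_C(1 − cos θ).

Since cos θ ranges from −1 to 1, the factor (1 − cos θ) ranges from 0 to 2; the maximum shift occurs at θ = 180° (backscattering):
Δλ_max = 2λ_C = 2 × 2.4263 pm = 4.8526 pm

Maximum scattered wavelength:
λ'_max = λ₀ + Δλ_max = 21.2 + 4.8526 = 26.0526 pm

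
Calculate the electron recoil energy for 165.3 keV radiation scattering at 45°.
14.3061 keV

By energy conservation: K_e = E_initial - E_final

First find the scattered photon energy:
Initial wavelength: λ = hc/E = 7.5006 pm
Compton shift: Δλ = λ_C(1 - cos(45°)) = 0.7106 pm
Final wavelength: λ' = 7.5006 + 0.7106 = 8.2112 pm
Final photon energy: E' = hc/λ' = 150.9939 keV

Electron kinetic energy:
K_e = E - E' = 165.3000 - 150.9939 = 14.3061 keV

(Intermediate values are shown rounded; full precision is carried through to the final answer.)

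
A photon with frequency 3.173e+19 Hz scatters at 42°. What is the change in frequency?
1.963e+18 Hz (decrease)

Convert frequency to wavelength (c = 299792458 m/s):
λ₀ = c/f₀ = 299792458/3.173e+19 = 9.4482338e-12 m = 9.4482 pm

Calculate Compton shift:
Δλ = λ_C(1 - cos(42°)) = 0.6232 pm

Final wavelength:
λ' = λ₀ + Δλ = 9.4482 + 0.6232 = 10.0714 pm

Final frequency:
f' = c/λ' = 299792458/1.0071444e-11 = 2.9766581e+19 Hz

Frequency shift (decrease):
Δf = f₀ - f' = 3.173e+19 - 2.9766581e+19 = 1.963e+18 Hz

(Intermediate values are shown rounded; full precision is carried through to the final answer.)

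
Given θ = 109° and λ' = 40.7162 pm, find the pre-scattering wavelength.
37.5000 pm

From λ' = λ + Δλ, we have λ = λ' - Δλ

First calculate the Compton shift:
Δλ = λ_C(1 - cos θ)
Δλ = 2.4263 × (1 - cos(109°))
Δλ = 2.4263 × 1.3256
Δλ = 3.2162 pm

Initial wavelength:
λ = λ' - Δλ
λ = 40.7162 - 3.2162
λ = 37.5000 pm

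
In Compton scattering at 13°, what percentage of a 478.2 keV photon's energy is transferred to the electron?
0.0234 (or 2.34%)

Calculate initial and final photon energies:

Initial: E₀ = 478.2 keV → λ₀ = 2.5927 pm
Compton shift: Δλ = 0.0622 pm
Final wavelength: λ' = 2.6549 pm
Final energy: E' = 466.9991 keV

Fractional energy loss:
(E₀ - E')/E₀ = (478.2000 - 466.9991)/478.2000
= 11.2009/478.2000
= 0.0234
= 2.34%

(Intermediate values are shown rounded; full precision is carried through to the final answer.)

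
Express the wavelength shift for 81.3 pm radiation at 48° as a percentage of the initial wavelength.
0.9874%

Calculate the Compton shift:
Δλ = λ_C(1 - cos(48°))
Δλ = 2.4263 × (1 - cos(48°))
Δλ = 2.4263 × 0.3309
Δλ = 0.8028 pm

Percentage change:
(Δλ/λ₀) × 100 = (0.8028/81.3) × 100
= 0.9874%

(Intermediate values are shown rounded; full precision is carried through to the final answer.)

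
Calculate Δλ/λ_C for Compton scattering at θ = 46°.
0.3053 λ_C

The Compton shift formula is:
Δλ = λ_C(1 - cos θ)

Dividing both sides by λ_C:
Δλ/λ_C = 1 - cos θ

For θ = 46°:
Δλ/λ_C = 1 - cos(46°)
Δλ/λ_C = 1 - 0.6947
Δλ/λ_C = 0.3053

This means the shift is 0.3053 × λ_C = 0.7409 pm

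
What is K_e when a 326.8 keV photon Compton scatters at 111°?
151.9209 keV

By energy conservation: K_e = E_initial - E_final

First find the scattered photon energy:
Initial wavelength: λ = hc/E = 3.7939 pm
Compton shift: Δλ = λ_C(1 - cos(111°)) = 3.2958 pm
Final wavelength: λ' = 3.7939 + 3.2958 = 7.0897 pm
Final photon energy: E' = hc/λ' = 174.8791 keV

Electron kinetic energy:
K_e = E - E' = 326.8000 - 174.8791 = 151.9209 keV

(Intermediate values are shown rounded; full precision is carried through to the final answer.)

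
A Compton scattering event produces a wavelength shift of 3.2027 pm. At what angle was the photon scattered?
108.66°

From the Compton formula Δλ = λ_C(1 - cos θ), we can solve for θ:

cos θ = 1 - Δλ/λ_C

Given:
- Δλ = 3.2027 pm
- λ_C = h/(m_e·c) ≈ 2.42631024 pm

cos θ = 1 - 3.2027/2.42631024
cos θ = 1 - 1.319988
cos θ = -0.319988

θ = arccos(-0.319988)
θ = 108.66°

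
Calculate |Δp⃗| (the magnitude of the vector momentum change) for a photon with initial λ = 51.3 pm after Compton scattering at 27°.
6.0154e-24 kg·m/s

Photon momentum magnitude is p = h/λ.

Initial momentum:
p₀ = h/λ = 6.6261e-34/5.1300e-11 = 1.2916e-23 kg·m/s

After scattering:
λ' = λ + Δλ = 51.3 + 0.2645 = 51.5645 pm
p' = h/λ' = 6.6261e-34/5.1564e-11 = 1.2850e-23 kg·m/s

Momentum is a vector; the scattered photon's direction makes angle θ = 27° with the incident direction. The magnitude of the vector change Δp⃗ = p⃗₀ − p⃗' is found from the law of cosines:
|Δp⃗|² = p₀² + p'² − 2p₀p'cos θ
|Δp⃗|² = (1.2916e-23)² + (1.2850e-23)² − 2·1.2916e-23·1.2850e-23·cos(27°)
|Δp⃗| = 6.0154e-24 kg·m/s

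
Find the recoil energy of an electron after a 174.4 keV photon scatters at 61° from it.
26.0793 keV

By energy conservation: K_e = E_initial - E_final

First find the scattered photon energy:
Initial wavelength: λ = hc/E = 7.1092 pm
Compton shift: Δλ = λ_C(1 - cos(61°)) = 1.2500 pm
Final wavelength: λ' = 7.1092 + 1.2500 = 8.3592 pm
Final photon energy: E' = hc/λ' = 148.3207 keV

Electron kinetic energy:
K_e = E - E' = 174.4000 - 148.3207 = 26.0793 keV

(Intermediate values are shown rounded; full precision is carried through to the final answer.)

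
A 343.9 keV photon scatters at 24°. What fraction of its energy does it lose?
0.0550 (or 5.50%)

Calculate initial and final photon energies:

Initial: E₀ = 343.9 keV → λ₀ = 3.6052 pm
Compton shift: Δλ = 0.2098 pm
Final wavelength: λ' = 3.8150 pm
Final energy: E' = 324.9909 keV

Fractional energy loss:
(E₀ - E')/E₀ = (343.9000 - 324.9909)/343.9000
= 18.9091/343.9000
= 0.0550
= 5.50%

(Intermediate values are shown rounded; full precision is carried through to the final answer.)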